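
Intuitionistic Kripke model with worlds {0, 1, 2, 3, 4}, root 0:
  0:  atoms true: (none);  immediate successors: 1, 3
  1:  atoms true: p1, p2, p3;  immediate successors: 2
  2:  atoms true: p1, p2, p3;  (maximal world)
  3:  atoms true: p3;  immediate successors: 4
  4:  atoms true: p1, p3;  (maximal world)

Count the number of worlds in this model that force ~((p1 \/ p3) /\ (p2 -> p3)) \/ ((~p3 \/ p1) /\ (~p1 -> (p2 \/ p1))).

0: does not force it — 0 ||-/- ~((p1 \/ p3) /\ (p2 -> p3)) \/ ((~p3 \/ p1) /\ (~p1 -> (p2 \/ p1))): neither disjunct is forced at 0.
1: forces it.
2: forces it.
3: does not force it — 3 ||-/- ~((p1 \/ p3) /\ (p2 -> p3)) \/ ((~p3 \/ p1) /\ (~p1 -> (p2 \/ p1))): neither disjunct is forced at 3.
4: forces it.
Worlds forcing the formula: {1, 2, 4}.

3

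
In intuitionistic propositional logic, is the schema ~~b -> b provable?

No

This is double-negation elimination, which is not intuitionistically valid.
A Kripke countermodel: worlds w0, w1; order generated by w0 <= w1; atoms true at each world — w0:{}; w1:{b}.
w0 ||-/- ~~b -> b: already at w0 itself, w0 ||- ~~b but w0 ||-/- b.
w0 lacks atom b, so w0 ||-/- b.
So the root w0 does not force the formula.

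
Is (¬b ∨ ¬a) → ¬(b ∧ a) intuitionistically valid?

This is a constructively valid De Morgan direction (disjunction of negations to negated conjunction), which is intuitionistically derivable.
If ¬b holds at a world then no accessible world forces b, hence none forces b ∧ a; likewise for ¬a.

Yes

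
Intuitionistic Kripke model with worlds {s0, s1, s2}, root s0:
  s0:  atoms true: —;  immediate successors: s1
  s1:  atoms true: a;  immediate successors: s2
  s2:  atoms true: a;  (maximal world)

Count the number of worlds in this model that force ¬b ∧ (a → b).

0

s0: does not force it — s0 ⊮ ¬b ∧ (a → b) since s0 fails a → b.
s1: does not force it — s1 ⊮ ¬b ∧ (a → b) since s1 fails a → b.
s2: does not force it — s2 ⊮ ¬b ∧ (a → b) since s2 fails a → b.
Worlds forcing the formula: { }.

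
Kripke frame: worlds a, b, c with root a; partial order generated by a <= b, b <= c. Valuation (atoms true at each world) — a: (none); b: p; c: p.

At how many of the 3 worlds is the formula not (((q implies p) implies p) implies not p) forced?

3

a: forces it.
b: forces it.
c: forces it.
Worlds forcing the formula: {a, b, c}.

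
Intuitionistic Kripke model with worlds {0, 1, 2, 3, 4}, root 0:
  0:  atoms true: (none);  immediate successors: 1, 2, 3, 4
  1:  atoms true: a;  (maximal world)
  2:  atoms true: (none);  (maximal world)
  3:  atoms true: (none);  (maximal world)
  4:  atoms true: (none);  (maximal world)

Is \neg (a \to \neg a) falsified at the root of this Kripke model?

Yes

0 \nVdash \neg (a \to \neg a) since 2 is accessible from 0 and 2 \Vdash a \to \neg a.
2 \Vdash a \to \neg a vacuously: no world accessible from 2 forces the antecedent a.
So the root 0 does not force \neg (a \to \neg a); the model is a countermodel.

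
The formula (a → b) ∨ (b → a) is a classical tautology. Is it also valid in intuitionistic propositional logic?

No

This is the Gödel–Dummett linearity axiom, which is not intuitionistically valid.
A Kripke countermodel: worlds 0, 1, 2; order generated by 0 ≤ 1, 0 ≤ 2; atoms true at each world — 0:{}; 1:{a}; 2:{b}.
0 ⊮ (a → b) ∨ (b → a): neither disjunct is forced at 0.
0 ⊮ a → b: at the accessible world 1, 1 ⊩ a but 1 ⊮ b.
1 lacks atom b, so 1 ⊮ b.
So the root 0 does not force the formula.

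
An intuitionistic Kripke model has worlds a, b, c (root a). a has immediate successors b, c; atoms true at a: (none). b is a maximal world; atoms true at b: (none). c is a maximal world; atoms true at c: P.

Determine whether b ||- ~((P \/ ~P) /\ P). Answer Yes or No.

Yes

b ||- ~((P \/ ~P) /\ P): no world accessible from b forces (P \/ ~P) /\ P.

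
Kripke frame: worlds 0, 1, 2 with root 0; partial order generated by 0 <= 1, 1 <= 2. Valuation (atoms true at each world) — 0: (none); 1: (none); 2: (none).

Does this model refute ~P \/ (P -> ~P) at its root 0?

0 ||- ~P \/ (P -> ~P) via the disjunct ~P.
So the root 0 forces ~P \/ (P -> ~P); the model is not a countermodel.

No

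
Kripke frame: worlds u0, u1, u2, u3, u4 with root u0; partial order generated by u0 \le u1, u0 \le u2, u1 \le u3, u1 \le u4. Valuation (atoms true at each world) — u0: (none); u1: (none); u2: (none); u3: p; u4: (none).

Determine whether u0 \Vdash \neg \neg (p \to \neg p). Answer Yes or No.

No

u0 \nVdash \neg \neg (p \to \neg p) since u3 is accessible from u0 and u3 \Vdash \neg (p \to \neg p).
u3 \Vdash \neg (p \to \neg p): no world accessible from u3 forces p \to \neg p.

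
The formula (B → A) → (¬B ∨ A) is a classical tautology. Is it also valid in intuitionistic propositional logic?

This is the material-implication-as-disjunction principle, which is not intuitionistically valid.
A Kripke countermodel: worlds a, b; order generated by a ≤ b; atoms true at each world — a:{}; b:{A,B}.
a ⊮ (B → A) → (¬B ∨ A): already at a itself, a ⊩ B → A but a ⊮ ¬B ∨ A.
a ⊮ ¬B ∨ A: neither disjunct is forced at a.
a ⊮ ¬B since b is accessible from a and b ⊩ B.
So the root a does not force the formula.

No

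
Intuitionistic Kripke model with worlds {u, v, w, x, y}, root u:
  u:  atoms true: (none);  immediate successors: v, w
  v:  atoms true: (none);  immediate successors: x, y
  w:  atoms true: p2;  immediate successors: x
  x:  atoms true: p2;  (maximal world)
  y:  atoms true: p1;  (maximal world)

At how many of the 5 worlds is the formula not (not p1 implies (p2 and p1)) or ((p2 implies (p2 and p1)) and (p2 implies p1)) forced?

u: does not force it — u does not force not (not p1 implies (p2 and p1)) or ((p2 implies (p2 and p1)) and (p2 implies p1)): neither disjunct is forced at u.
v: does not force it.
w: forces it.
x: forces it.
y: forces it.
Worlds forcing the formula: {w, x, y}.

3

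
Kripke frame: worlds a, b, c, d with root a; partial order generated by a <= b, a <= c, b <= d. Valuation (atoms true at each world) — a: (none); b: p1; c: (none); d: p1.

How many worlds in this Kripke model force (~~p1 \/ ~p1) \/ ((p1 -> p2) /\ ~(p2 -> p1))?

3

a: does not force it — a ||-/- (~~p1 \/ ~p1) \/ ((p1 -> p2) /\ ~(p2 -> p1)): neither disjunct is forced at a.
b: forces it.
c: forces it.
d: forces it.
Worlds forcing the formula: {b, c, d}.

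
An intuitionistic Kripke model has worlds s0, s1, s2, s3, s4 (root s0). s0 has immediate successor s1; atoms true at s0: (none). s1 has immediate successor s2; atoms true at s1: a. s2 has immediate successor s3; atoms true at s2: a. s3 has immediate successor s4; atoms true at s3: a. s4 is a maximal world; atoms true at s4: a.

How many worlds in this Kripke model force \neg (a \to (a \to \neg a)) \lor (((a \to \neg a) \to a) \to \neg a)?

5

s0: forces it.
s1: forces it.
s2: forces it.
s3: forces it.
s4: forces it.
Worlds forcing the formula: {s0, s1, s2, s3, s4}.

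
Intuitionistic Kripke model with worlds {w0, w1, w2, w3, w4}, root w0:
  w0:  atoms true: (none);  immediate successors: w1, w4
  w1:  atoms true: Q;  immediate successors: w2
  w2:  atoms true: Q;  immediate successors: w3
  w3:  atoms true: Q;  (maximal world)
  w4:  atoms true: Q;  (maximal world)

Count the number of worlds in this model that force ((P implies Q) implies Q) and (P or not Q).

0

w0: does not force it — w0 does not force ((P implies Q) implies Q) and (P or not Q) since w0 fails (P implies Q) implies Q.
w1: does not force it — w1 does not force ((P implies Q) implies Q) and (P or not Q) since w1 fails P or not Q.
w2: does not force it.
w3: does not force it.
w4: does not force it.
Worlds forcing the formula: { }.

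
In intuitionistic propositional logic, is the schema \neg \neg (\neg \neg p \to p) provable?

This is the double negation of double-negation elimination, which is intuitionistically derivable.
By Glivenko's theorem the double negation of any classical propositional tautology is intuitionistically provable; \neg \neg p \to p is classically a tautology.

Yes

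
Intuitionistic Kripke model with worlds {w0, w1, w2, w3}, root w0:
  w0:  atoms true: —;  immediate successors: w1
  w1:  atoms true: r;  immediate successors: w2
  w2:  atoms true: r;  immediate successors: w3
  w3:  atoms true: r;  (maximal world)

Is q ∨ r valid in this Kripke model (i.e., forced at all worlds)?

Not every world: w0 ⊮ q ∨ r.
w0 ⊮ q ∨ r: neither disjunct is forced at w0.
w0 lacks atom q, so w0 ⊮ q.

No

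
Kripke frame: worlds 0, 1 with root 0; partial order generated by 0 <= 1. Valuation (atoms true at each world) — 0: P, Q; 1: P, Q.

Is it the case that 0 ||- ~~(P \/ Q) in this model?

Yes

0 ||- ~~(P \/ Q): no world accessible from 0 forces ~(P \/ Q).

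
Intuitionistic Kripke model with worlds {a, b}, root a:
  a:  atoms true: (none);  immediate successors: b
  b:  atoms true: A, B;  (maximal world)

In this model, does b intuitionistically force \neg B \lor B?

Yes

b \Vdash \neg B \lor B via the disjunct B.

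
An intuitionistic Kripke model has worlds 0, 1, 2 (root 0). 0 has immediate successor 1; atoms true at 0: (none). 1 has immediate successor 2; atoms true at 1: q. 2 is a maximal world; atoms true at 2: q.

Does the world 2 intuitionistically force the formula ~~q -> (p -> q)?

2 ||- ~~q -> (p -> q): every world accessible from 2 that forces ~~q (namely 2) also forces p -> q.

Yes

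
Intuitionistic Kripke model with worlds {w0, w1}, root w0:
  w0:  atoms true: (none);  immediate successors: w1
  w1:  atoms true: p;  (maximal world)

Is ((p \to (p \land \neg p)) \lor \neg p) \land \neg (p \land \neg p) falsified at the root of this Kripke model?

Yes

w0 \nVdash ((p \to (p \land \neg p)) \lor \neg p) \land \neg (p \land \neg p) since w0 fails (p \to (p \land \neg p)) \lor \neg p.
So the root w0 does not force ((p \to (p \land \neg p)) \lor \neg p) \land \neg (p \land \neg p); the model is a countermodel.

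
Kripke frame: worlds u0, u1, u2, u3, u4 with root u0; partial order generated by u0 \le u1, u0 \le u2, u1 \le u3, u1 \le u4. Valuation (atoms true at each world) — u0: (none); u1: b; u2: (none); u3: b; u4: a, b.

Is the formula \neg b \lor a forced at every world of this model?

No

Not every world: u0 \nVdash \neg b \lor a.
u0 \nVdash \neg b \lor a: neither disjunct is forced at u0.
u0 \nVdash \neg b since u1 is accessible from u0 and u1 \Vdash b.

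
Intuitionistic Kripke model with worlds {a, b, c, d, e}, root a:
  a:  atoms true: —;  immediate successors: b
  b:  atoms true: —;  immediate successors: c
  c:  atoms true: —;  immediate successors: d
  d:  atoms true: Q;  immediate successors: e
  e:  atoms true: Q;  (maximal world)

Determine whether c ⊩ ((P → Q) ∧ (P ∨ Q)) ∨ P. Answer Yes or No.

c ⊮ ((P → Q) ∧ (P ∨ Q)) ∨ P: neither disjunct is forced at c.
c ⊮ (P → Q) ∧ (P ∨ Q) since c fails P ∨ Q.

No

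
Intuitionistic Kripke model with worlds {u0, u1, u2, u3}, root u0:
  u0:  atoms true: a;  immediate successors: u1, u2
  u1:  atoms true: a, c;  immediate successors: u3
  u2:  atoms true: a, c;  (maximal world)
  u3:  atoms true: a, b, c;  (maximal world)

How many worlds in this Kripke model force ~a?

0

u0: does not force it — u0 ||-/- ~a since u0 is accessible from u0 and u0 ||- a.
u1: does not force it.
u2: does not force it.
u3: does not force it.
Worlds forcing the formula: { }.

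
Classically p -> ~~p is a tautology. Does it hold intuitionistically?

This is double-negation introduction, which is intuitionistically derivable.
If a world forces p then every accessible world forces p (persistence), so none forces ~p; hence ~~p.

Yes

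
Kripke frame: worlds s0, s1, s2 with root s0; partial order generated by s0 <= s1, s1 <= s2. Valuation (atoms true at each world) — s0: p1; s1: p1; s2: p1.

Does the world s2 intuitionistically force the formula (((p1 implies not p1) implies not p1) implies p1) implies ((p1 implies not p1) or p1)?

s2 forces (((p1 implies not p1) implies not p1) implies p1) implies ((p1 implies not p1) or p1): every world accessible from s2 that forces ((p1 implies not p1) implies not p1) implies p1 (namely s2) also forces (p1 implies not p1) or p1.

Yes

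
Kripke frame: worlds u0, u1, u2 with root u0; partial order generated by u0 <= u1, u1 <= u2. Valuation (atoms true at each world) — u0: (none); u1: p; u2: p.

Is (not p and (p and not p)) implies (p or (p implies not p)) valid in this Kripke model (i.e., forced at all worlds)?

u0 forces (not p and (p and not p)) implies (p or (p implies not p)) vacuously: no world accessible from u0 forces the antecedent not p and (p and not p).
Since the root u0 forces (not p and (p and not p)) implies (p or (p implies not p)) and forcing is persistent (monotone upward), every world forces it.

Yes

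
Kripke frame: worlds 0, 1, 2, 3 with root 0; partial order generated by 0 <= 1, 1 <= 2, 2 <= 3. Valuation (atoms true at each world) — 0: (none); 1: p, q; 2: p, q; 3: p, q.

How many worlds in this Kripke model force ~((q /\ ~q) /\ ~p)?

4

0: forces it.
1: forces it.
2: forces it.
3: forces it.
Worlds forcing the formula: {0, 1, 2, 3}.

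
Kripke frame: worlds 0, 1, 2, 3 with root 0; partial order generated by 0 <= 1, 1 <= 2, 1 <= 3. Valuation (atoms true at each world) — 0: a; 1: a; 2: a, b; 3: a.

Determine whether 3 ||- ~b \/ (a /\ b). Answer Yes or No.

3 ||- ~b \/ (a /\ b) via the disjunct ~b.

Yes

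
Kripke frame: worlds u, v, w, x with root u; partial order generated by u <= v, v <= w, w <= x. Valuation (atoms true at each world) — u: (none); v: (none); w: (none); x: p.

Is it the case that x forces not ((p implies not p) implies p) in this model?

x does not force not ((p implies not p) implies p) since x is accessible from x and x forces (p implies not p) implies p.
x forces (p implies not p) implies p vacuously: no world accessible from x forces the antecedent p implies not p.

No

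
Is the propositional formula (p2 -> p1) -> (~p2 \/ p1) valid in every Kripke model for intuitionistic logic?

No

This is the material-implication-as-disjunction principle, which is not intuitionistically valid.
A Kripke countermodel: worlds u, v; order generated by u <= v; atoms true at each world — u:{}; v:{p1,p2}.
u ||-/- (p2 -> p1) -> (~p2 \/ p1): already at u itself, u ||- p2 -> p1 but u ||-/- ~p2 \/ p1.
u ||-/- ~p2 \/ p1: neither disjunct is forced at u.
u ||-/- ~p2 since v is accessible from u and v ||- p2.
So the root u does not force the formula.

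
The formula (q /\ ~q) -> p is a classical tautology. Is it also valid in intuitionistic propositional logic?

This is an instance of ex falso quodlibet, which is intuitionistically derivable.
No world can force both q and ~q, so the antecedent q /\ ~q is never forced and the implication holds vacuously at every world.

Yes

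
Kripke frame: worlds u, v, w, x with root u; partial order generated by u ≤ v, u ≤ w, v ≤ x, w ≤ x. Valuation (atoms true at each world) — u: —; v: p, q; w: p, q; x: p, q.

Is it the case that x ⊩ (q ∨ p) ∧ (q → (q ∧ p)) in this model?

x ⊩ (q ∨ p) ∧ (q → (q ∧ p)) since x forces both conjuncts.

Yes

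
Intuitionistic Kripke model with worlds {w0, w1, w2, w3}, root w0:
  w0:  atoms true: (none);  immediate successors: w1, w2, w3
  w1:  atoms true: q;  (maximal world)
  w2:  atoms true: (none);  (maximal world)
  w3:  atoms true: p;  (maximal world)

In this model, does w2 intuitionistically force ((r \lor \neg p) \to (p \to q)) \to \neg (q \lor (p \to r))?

No

w2 \nVdash ((r \lor \neg p) \to (p \to q)) \to \neg (q \lor (p \to r)): already at w2 itself, w2 \Vdash (r \lor \neg p) \to (p \to q) but w2 \nVdash \neg (q \lor (p \to r)).
w2 \nVdash \neg (q \lor (p \to r)) since w2 is accessible from w2 and w2 \Vdash q \lor (p \to r).
w2 \Vdash q \lor (p \to r) via the disjunct p \to r.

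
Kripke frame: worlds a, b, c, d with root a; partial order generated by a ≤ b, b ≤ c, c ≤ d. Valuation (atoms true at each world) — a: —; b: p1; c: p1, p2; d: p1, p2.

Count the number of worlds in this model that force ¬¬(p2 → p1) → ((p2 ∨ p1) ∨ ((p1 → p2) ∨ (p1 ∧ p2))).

3

a: does not force it — a ⊮ ¬¬(p2 → p1) → ((p2 ∨ p1) ∨ ((p1 → p2) ∨ (p1 ∧ p2))): already at a itself, a ⊩ ¬¬(p2 → p1) but a ⊮ (p2 ∨ p1) ∨ ((p1 → p2) ∨ (p1 ∧ p2)).
b: forces it.
c: forces it.
d: forces it.
Worlds forcing the formula: {b, c, d}.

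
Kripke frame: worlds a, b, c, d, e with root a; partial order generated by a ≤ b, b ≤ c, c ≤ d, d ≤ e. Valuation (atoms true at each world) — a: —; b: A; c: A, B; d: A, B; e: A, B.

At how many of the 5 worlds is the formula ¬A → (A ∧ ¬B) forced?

a: forces it.
b: forces it.
c: forces it.
d: forces it.
e: forces it.
Worlds forcing the formula: {a, b, c, d, e}.

5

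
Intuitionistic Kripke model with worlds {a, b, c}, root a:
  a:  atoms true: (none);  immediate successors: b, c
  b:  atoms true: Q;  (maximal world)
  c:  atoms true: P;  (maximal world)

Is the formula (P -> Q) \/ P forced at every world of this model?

Not every world: a ||-/- (P -> Q) \/ P.
a ||-/- (P -> Q) \/ P: neither disjunct is forced at a.
a ||-/- P -> Q: at the accessible world c, c ||- P but c ||-/- Q.
c lacks atom Q, so c ||-/- Q.

No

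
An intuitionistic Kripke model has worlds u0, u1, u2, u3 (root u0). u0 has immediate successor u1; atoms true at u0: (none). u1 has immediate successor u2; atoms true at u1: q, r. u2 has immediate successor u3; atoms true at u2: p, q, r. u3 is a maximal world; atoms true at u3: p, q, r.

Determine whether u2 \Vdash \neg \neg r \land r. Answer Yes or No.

Yes

u2 \Vdash \neg \neg r \land r since u2 forces both conjuncts.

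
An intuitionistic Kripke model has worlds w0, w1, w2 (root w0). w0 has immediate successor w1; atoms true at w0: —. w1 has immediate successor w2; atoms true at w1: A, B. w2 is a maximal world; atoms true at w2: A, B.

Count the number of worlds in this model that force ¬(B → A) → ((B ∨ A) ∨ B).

3

w0: forces it.
w1: forces it.
w2: forces it.
Worlds forcing the formula: {w0, w1, w2}.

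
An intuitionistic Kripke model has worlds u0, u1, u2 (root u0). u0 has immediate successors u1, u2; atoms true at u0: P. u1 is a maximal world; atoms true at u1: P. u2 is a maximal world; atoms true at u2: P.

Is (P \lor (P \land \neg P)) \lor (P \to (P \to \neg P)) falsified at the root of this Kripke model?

u0 \Vdash (P \lor (P \land \neg P)) \lor (P \to (P \to \neg P)) via the disjunct P \lor (P \land \neg P).
So the root u0 forces (P \lor (P \land \neg P)) \lor (P \to (P \to \neg P)); the model is not a countermodel.

No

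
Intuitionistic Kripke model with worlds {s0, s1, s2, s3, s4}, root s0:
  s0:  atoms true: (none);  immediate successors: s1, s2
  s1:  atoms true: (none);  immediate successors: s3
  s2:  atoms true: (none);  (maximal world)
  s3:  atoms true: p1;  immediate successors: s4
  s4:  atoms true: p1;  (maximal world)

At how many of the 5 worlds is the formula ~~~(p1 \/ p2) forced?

1

s0: does not force it — s0 ||-/- ~~~(p1 \/ p2) since s1 is accessible from s0 and s1 ||- ~~(p1 \/ p2).
s1: does not force it — s1 ||-/- ~~~(p1 \/ p2) since s1 is accessible from s1 and s1 ||- ~~(p1 \/ p2).
s2: forces it.
s3: does not force it.
s4: does not force it.
Worlds forcing the formula: {s2}.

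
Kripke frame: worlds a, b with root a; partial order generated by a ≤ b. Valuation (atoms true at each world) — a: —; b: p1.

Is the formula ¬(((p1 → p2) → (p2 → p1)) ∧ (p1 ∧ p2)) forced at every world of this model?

a ⊩ ¬(((p1 → p2) → (p2 → p1)) ∧ (p1 ∧ p2)): no world accessible from a forces ((p1 → p2) → (p2 → p1)) ∧ (p1 ∧ p2).
Since the root a forces ¬(((p1 → p2) → (p2 → p1)) ∧ (p1 ∧ p2)) and forcing is persistent (monotone upward), every world forces it.

Yes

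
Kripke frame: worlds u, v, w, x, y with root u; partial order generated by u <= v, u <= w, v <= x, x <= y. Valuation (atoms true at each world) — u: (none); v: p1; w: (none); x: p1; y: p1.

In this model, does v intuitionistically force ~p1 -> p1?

Yes

v ||- ~p1 -> p1 vacuously: no world accessible from v forces the antecedent ~p1.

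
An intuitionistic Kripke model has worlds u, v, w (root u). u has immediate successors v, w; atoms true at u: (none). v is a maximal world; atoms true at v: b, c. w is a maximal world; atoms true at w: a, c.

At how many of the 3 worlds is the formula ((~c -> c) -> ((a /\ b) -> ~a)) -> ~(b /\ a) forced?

3

u: forces it.
v: forces it.
w: forces it.
Worlds forcing the formula: {u, v, w}.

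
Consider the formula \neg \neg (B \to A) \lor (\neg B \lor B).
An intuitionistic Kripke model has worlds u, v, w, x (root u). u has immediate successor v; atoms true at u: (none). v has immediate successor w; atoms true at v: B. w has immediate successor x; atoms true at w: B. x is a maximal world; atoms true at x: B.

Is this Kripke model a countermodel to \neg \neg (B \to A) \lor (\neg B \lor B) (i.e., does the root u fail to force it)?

u \nVdash \neg \neg (B \to A) \lor (\neg B \lor B): neither disjunct is forced at u.
u \nVdash \neg \neg (B \to A) since u is accessible from u and u \Vdash \neg (B \to A).
u \Vdash \neg (B \to A): no world accessible from u forces B \to A.
So the root u does not force \neg \neg (B \to A) \lor (\neg B \lor B); the model is a countermodel.

Yes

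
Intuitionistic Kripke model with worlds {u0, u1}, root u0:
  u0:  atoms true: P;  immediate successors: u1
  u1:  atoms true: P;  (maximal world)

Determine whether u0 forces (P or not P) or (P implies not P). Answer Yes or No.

Yes

u0 forces (P or not P) or (P implies not P) via the disjunct P or not P.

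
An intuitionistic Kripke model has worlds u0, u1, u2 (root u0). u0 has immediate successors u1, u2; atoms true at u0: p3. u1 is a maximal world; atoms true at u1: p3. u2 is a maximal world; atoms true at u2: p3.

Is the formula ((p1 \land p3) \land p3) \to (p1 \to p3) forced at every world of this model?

u0 \Vdash ((p1 \land p3) \land p3) \to (p1 \to p3) vacuously: no world accessible from u0 forces the antecedent (p1 \land p3) \land p3.
Since the root u0 forces ((p1 \land p3) \land p3) \to (p1 \to p3) and forcing is persistent (monotone upward), every world forces it.

Yes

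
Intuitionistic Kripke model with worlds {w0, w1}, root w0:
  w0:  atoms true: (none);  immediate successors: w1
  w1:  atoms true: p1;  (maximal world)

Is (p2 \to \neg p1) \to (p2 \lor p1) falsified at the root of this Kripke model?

Yes

w0 \nVdash (p2 \to \neg p1) \to (p2 \lor p1): already at w0 itself, w0 \Vdash p2 \to \neg p1 but w0 \nVdash p2 \lor p1.
w0 \nVdash p2 \lor p1: neither disjunct is forced at w0.
w0 lacks atom p2, so w0 \nVdash p2.
So the root w0 does not force (p2 \to \neg p1) \to (p2 \lor p1); the model is a countermodel.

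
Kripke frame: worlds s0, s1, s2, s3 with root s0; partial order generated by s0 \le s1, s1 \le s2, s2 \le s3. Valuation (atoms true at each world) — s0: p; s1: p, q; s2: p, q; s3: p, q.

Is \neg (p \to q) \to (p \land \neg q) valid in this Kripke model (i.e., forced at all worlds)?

s0 \Vdash \neg (p \to q) \to (p \land \neg q) vacuously: no world accessible from s0 forces the antecedent \neg (p \to q).
Since the root s0 forces \neg (p \to q) \to (p \land \neg q) and forcing is persistent (monotone upward), every world forces it.

Yes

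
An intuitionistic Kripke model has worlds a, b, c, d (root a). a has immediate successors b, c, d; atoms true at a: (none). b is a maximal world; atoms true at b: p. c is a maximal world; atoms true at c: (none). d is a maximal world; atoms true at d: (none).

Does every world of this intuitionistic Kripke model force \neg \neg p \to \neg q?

Yes

a \Vdash \neg \neg p \to \neg q: every world accessible from a that forces \neg \neg p (namely b) also forces \neg q.
Since the root a forces \neg \neg p \to \neg q and forcing is persistent (monotone upward), every world forces it.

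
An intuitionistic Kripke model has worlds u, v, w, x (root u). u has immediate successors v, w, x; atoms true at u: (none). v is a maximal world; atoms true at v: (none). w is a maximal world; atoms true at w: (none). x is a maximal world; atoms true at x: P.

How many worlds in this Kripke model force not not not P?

2

u: does not force it — u does not force not not not P since x is accessible from u and x forces not not P.
v: forces it.
w: forces it.
x: does not force it.
Worlds forcing the formula: {v, w}.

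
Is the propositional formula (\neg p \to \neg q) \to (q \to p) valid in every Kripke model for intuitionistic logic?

This is the converse of contraposition, which is not intuitionistically valid.
A Kripke countermodel: worlds s0, s1; order generated by s0 \le s1; atoms true at each world — s0:{q}; s1:{p,q}.
s0 \nVdash (\neg p \to \neg q) \to (q \to p): already at s0 itself, s0 \Vdash \neg p \to \neg q but s0 \nVdash q \to p.
s0 \nVdash q \to p: already at s0 itself, s0 \Vdash q but s0 \nVdash p.
s0 lacks atom p, so s0 \nVdash p.
So the root s0 does not force the formula.

No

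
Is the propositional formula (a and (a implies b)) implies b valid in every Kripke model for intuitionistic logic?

Yes

This is modus ponens in implicational form, which is intuitionistically derivable.
If a world forces a and a implies b, then applying the implication at that world (which is accessible from itself) gives b.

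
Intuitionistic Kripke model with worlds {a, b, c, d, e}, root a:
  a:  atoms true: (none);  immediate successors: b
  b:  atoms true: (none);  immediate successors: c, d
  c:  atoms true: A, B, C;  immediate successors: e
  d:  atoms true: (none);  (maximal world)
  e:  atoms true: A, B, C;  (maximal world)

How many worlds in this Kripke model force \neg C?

1

a: does not force it — a \nVdash \neg C since c is accessible from a and c \Vdash C.
b: does not force it.
c: does not force it.
d: forces it.
e: does not force it.
Worlds forcing the formula: {d}.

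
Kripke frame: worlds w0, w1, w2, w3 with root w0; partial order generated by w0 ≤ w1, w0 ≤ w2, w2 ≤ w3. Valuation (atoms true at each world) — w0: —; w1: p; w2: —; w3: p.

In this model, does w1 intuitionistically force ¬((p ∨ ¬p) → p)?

No

w1 ⊮ ¬((p ∨ ¬p) → p) since w1 is accessible from w1 and w1 ⊩ (p ∨ ¬p) → p.
w1 ⊩ (p ∨ ¬p) → p: every world accessible from w1 that forces p ∨ ¬p (namely w1) also forces p.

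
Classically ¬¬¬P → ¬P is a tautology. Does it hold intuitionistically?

Yes

This is triple-negation reduction, which is intuitionistically derivable.
Assume ¬¬¬P and suppose P. Then ¬¬P (double-negation introduction), contradicting ¬¬¬P. So ¬P.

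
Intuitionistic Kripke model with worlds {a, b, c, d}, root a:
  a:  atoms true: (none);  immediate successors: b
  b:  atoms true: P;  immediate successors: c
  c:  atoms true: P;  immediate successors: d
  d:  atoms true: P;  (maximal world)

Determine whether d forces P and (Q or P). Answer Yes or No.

Yes

d forces P and (Q or P) since d forces both conjuncts.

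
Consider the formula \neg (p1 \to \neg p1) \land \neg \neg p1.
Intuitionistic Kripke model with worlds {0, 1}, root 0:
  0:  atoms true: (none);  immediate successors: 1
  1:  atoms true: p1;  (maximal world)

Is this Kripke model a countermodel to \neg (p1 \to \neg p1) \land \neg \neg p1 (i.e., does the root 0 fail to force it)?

No

0 \Vdash \neg (p1 \to \neg p1) \land \neg \neg p1 since 0 forces both conjuncts.
So the root 0 forces \neg (p1 \to \neg p1) \land \neg \neg p1; the model is not a countermodel.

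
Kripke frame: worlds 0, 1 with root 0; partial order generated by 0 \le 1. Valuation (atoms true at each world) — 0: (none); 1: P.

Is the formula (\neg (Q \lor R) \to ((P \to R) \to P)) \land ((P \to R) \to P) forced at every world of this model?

Yes

0 \Vdash (\neg (Q \lor R) \to ((P \to R) \to P)) \land ((P \to R) \to P) since 0 forces both conjuncts.
Since the root 0 forces (\neg (Q \lor R) \to ((P \to R) \to P)) \land ((P \to R) \to P) and forcing is persistent (monotone upward), every world forces it.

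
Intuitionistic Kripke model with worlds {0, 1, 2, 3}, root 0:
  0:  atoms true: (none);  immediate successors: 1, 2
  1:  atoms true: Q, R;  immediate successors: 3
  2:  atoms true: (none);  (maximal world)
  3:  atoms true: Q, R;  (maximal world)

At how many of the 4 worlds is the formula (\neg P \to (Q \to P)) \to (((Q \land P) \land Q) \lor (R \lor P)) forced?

0: does not force it — 0 \nVdash (\neg P \to (Q \to P)) \to (((Q \land P) \land Q) \lor (R \lor P)): at the accessible world 2, 2 \Vdash \neg P \to (Q \to P) but 2 \nVdash ((Q \land P) \land Q) \lor (R \lor P).
1: forces it.
2: does not force it — 2 \nVdash (\neg P \to (Q \to P)) \to (((Q \land P) \land Q) \lor (R \lor P)): already at 2 itself, 2 \Vdash \neg P \to (Q \to P) but 2 \nVdash ((Q \land P) \land Q) \lor (R \lor P).
3: forces it.
Worlds forcing the formula: {1, 3}.

2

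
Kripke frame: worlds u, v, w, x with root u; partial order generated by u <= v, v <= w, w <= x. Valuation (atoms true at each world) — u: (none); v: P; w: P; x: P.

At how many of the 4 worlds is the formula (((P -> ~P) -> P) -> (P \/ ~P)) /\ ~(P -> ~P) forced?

3

u: does not force it — u ||-/- (((P -> ~P) -> P) -> (P \/ ~P)) /\ ~(P -> ~P) since u fails ((P -> ~P) -> P) -> (P \/ ~P).
v: forces it.
w: forces it.
x: forces it.
Worlds forcing the formula: {v, w, x}.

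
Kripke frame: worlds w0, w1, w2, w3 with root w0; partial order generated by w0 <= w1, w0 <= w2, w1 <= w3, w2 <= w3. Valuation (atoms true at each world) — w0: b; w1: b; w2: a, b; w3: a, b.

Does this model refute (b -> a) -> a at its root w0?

w0 ||- (b -> a) -> a: every world accessible from w0 that forces b -> a (namely w2, w3) also forces a.
So the root w0 forces (b -> a) -> a; the model is not a countermodel.

No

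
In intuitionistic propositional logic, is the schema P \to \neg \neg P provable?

Yes

This is double-negation introduction, which is intuitionistically derivable.
If a world forces P then every accessible world forces P (persistence), so none forces \neg P; hence \neg \neg P.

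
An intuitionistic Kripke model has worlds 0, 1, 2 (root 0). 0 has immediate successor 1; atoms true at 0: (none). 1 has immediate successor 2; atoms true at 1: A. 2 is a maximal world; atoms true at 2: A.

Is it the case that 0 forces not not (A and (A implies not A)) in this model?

0 does not force not not (A and (A implies not A)) since 0 is accessible from 0 and 0 forces not (A and (A implies not A)).
0 forces not (A and (A implies not A)): no world accessible from 0 forces A and (A implies not A).

No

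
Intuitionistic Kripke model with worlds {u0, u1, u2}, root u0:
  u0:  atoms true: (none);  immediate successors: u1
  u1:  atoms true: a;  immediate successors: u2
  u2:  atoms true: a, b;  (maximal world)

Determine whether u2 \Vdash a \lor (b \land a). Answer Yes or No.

Yes

u2 \Vdash a \lor (b \land a) via the disjunct a.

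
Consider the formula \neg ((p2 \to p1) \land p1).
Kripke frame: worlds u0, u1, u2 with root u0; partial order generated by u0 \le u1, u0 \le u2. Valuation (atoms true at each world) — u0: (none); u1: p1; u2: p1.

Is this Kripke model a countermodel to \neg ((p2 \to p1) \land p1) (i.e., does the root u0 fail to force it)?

Yes

u0 \nVdash \neg ((p2 \to p1) \land p1) since u1 is accessible from u0 and u1 \Vdash (p2 \to p1) \land p1.
u1 \Vdash (p2 \to p1) \land p1 since u1 forces both conjuncts.
So the root u0 does not force \neg ((p2 \to p1) \land p1); the model is a countermodel.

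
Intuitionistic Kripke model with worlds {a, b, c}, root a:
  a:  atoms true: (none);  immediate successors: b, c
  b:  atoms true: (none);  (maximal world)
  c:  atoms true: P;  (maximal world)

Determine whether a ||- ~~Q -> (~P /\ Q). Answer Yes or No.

Yes

a ||- ~~Q -> (~P /\ Q) vacuously: no world accessible from a forces the antecedent ~~Q.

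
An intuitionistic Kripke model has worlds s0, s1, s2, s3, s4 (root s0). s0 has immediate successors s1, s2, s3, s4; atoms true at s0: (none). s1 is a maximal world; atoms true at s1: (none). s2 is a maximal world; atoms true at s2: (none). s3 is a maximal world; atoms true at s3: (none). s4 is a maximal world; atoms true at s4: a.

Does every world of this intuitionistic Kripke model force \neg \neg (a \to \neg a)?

Not every world: s0 \nVdash \neg \neg (a \to \neg a).
s0 \nVdash \neg \neg (a \to \neg a) since s4 is accessible from s0 and s4 \Vdash \neg (a \to \neg a).
s4 \Vdash \neg (a \to \neg a): no world accessible from s4 forces a \to \neg a.

No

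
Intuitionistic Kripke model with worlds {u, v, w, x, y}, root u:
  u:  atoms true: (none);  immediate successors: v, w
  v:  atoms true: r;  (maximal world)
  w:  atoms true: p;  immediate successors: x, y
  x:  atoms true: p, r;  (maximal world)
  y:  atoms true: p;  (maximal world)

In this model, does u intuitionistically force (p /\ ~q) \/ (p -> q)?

u ||-/- (p /\ ~q) \/ (p -> q): neither disjunct is forced at u.
u ||-/- p /\ ~q since u fails p.

No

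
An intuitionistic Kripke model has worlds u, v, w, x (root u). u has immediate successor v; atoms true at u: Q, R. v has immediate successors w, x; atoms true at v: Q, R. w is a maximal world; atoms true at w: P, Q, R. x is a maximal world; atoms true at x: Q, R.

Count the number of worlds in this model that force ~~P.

u: does not force it — u ||-/- ~~P since x is accessible from u and x ||- ~P.
v: does not force it.
w: forces it.
x: does not force it.
Worlds forcing the formula: {w}.

1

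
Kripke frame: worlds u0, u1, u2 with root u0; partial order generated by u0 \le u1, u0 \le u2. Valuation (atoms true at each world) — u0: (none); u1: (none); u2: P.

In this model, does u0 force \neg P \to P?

No

u0 \nVdash \neg P \to P: at the accessible world u1, u1 \Vdash \neg P but u1 \nVdash P.
u1 lacks atom P, so u1 \nVdash P.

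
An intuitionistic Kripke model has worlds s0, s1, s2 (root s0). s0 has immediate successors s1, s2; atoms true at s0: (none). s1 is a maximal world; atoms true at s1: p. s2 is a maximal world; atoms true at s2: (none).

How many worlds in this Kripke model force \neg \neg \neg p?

1

s0: does not force it — s0 \nVdash \neg \neg \neg p since s1 is accessible from s0 and s1 \Vdash \neg \neg p.
s1: does not force it — s1 \nVdash \neg \neg \neg p since s1 is accessible from s1 and s1 \Vdash \neg \neg p.
s2: forces it.
Worlds forcing the formula: {s2}.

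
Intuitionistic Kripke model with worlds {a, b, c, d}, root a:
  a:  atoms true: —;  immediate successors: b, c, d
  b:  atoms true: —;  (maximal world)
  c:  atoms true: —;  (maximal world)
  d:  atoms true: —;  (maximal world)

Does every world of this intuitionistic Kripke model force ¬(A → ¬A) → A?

a ⊩ ¬(A → ¬A) → A vacuously: no world accessible from a forces the antecedent ¬(A → ¬A).
Since the root a forces ¬(A → ¬A) → A and forcing is persistent (monotone upward), every world forces it.

Yes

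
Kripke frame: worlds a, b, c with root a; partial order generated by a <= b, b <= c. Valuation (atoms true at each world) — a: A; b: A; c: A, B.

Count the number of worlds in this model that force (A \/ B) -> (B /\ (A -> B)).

a: does not force it — a ||-/- (A \/ B) -> (B /\ (A -> B)): already at a itself, a ||- A \/ B but a ||-/- B /\ (A -> B).
b: does not force it.
c: forces it.
Worlds forcing the formula: {c}.

1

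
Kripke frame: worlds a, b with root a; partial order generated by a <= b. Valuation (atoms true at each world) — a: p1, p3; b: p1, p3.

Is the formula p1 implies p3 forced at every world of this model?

a forces p1 implies p3: every world accessible from a that forces p1 (namely a, b) also forces p3.
Since the root a forces p1 implies p3 and forcing is persistent (monotone upward), every world forces it.

Yes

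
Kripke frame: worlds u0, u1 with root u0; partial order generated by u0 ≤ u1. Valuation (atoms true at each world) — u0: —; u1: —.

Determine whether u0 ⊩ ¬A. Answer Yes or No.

u0 ⊩ ¬A: no world accessible from u0 forces A.

Yes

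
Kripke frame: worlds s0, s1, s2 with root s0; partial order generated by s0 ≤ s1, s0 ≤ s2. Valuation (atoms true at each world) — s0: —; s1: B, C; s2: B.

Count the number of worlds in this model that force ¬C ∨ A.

s0: does not force it — s0 ⊮ ¬C ∨ A: neither disjunct is forced at s0.
s1: does not force it — s1 ⊮ ¬C ∨ A: neither disjunct is forced at s1.
s2: forces it.
Worlds forcing the formula: {s2}.

1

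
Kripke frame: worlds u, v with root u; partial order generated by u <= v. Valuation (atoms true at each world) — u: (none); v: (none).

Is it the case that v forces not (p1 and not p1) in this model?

v forces not (p1 and not p1): no world accessible from v forces p1 and not p1.

Yes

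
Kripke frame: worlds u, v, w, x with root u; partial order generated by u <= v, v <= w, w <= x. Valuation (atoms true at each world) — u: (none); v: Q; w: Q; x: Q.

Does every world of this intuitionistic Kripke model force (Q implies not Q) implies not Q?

Yes

u forces (Q implies not Q) implies not Q vacuously: no world accessible from u forces the antecedent Q implies not Q.
Since the root u forces (Q implies not Q) implies not Q and forcing is persistent (monotone upward), every world forces it.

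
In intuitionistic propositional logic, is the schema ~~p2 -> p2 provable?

No

This is double-negation elimination, which is not intuitionistically valid.
A Kripke countermodel: worlds s0, s1; order generated by s0 <= s1; atoms true at each world — s0:{}; s1:{p2}.
s0 ||-/- ~~p2 -> p2: already at s0 itself, s0 ||- ~~p2 but s0 ||-/- p2.
s0 lacks atom p2, so s0 ||-/- p2.
So the root s0 does not force the formula.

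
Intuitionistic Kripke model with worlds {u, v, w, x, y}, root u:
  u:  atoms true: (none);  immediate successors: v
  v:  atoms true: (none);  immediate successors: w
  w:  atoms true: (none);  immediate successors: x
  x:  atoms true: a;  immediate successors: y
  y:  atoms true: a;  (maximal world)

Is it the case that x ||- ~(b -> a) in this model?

No

x ||-/- ~(b -> a) since x is accessible from x and x ||- b -> a.
x ||- b -> a vacuously: no world accessible from x forces the antecedent b.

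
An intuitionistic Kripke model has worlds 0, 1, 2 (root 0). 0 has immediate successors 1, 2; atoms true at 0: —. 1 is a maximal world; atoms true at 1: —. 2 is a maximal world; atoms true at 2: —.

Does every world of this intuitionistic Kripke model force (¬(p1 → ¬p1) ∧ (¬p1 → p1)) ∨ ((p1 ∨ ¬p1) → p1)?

Not every world: 0 ⊮ (¬(p1 → ¬p1) ∧ (¬p1 → p1)) ∨ ((p1 ∨ ¬p1) → p1).
0 ⊮ (¬(p1 → ¬p1) ∧ (¬p1 → p1)) ∨ ((p1 ∨ ¬p1) → p1): neither disjunct is forced at 0.
0 ⊮ ¬(p1 → ¬p1) ∧ (¬p1 → p1) since 0 fails ¬(p1 → ¬p1).

No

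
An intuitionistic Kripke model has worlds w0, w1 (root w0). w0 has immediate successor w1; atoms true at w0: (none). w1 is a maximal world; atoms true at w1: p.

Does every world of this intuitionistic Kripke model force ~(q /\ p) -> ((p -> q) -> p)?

Yes

w0 ||- ~(q /\ p) -> ((p -> q) -> p): every world accessible from w0 that forces ~(q /\ p) (namely w0, w1) also forces (p -> q) -> p.
Since the root w0 forces ~(q /\ p) -> ((p -> q) -> p) and forcing is persistent (monotone upward), every world forces it.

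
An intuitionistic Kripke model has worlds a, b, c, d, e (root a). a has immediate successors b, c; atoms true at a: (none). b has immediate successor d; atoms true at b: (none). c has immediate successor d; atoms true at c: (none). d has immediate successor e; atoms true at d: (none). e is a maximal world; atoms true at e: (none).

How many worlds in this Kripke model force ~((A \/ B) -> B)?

a: does not force it — a ||-/- ~((A \/ B) -> B) since a is accessible from a and a ||- (A \/ B) -> B.
b: does not force it — b ||-/- ~((A \/ B) -> B) since b is accessible from b and b ||- (A \/ B) -> B.
c: does not force it.
d: does not force it.
e: does not force it.
Worlds forcing the formula: { }.

0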